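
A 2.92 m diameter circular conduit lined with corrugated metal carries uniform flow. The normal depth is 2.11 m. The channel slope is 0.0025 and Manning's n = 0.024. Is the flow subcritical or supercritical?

For a circular section of diameter D = 2.92 m at depth y = 2.11 m, the central angle is θ = 2 arccos(1 − 2y/D) = 4.064 rad. Then A = (D²/8)(θ − sin θ) = 5.182 m² and P = Dθ/2 = 5.934 m.
Hydraulic radius R = A/P = 5.182/5.934 = 0.8732 m.
V = (1/n) R^(2/3) √S = (1/0.024) × 0.8732^(2/3) × √0.0025 = 1.903 m/s. Hydraulic depth D_h = A/T = 5.182/2.615 = 1.982 m.
Froude number Fr = V/√(g·D_h) = 1.903/√(9.81×1.982) = 0.432, which is less than 1, so the flow is subcritical.

subcritical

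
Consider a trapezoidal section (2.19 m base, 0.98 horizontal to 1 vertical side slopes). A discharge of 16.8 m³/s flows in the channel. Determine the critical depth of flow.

y_c = 1.45 m

At critical depth, Q² T / (g A³) = 1, i.e. A³/T = Q²/g = 16.8²/9.81 = 28.77.
At y = 1.18 m: A³/T = 13.67 — too small.
At y = 1.64 m: A³/T = 44.69 — too large.
At y = 1.45 m: A³/T = 28.53 — close enough.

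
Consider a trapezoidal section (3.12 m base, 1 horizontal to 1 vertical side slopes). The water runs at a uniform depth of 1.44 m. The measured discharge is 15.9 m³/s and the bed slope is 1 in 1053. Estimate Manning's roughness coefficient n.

n = 0.012

With bottom width b = 3.12 m and side slope z = 1: A = (b + zy)y = (3.12 + 1×1.44)×1.44 = 6.566 m²; P = b + 2y√(1+z²) = 3.12 + 2×1.44×1.414 = 7.193 m.
Hydraulic radius R = A/P = 6.566/7.193 = 0.9129 m.
Rearranging Manning's equation: n = (1/Q) A R^(2/3) S^(1/2) = (1/15.9) × 6.566 × 0.9129^(2/3) × √0.0009497 = 0.012.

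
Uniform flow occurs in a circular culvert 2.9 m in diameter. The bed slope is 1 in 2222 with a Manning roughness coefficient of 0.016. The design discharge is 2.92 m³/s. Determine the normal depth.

Manning's equation rearranged: A R^(2/3) = nQ / (1·√S) = 0.016 × 2.92 / (√0.00045) = 2.202.
Try y = 1.61 m: A R^(2/3) = 3.17 — high.
Try y = 0.91 m: A R^(2/3) = 1.138 — low.
Try y = 1.3 m: A R^(2/3) = 2.205 — ≈ 2.202.

y_n = 1.3 m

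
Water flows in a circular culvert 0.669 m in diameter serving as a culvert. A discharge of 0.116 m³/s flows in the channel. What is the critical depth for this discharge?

y_c = 0.211 m

At critical depth, Q² T / (g A³) = 1, i.e. A³/T = Q²/g = 0.116²/9.81 = 0.001372.
Try y = 0.185 m: A³/T = 0.0008294 — short.
Try y = 0.259 m: A³/T = 0.003046 — over.
Try y = 0.211 m: A³/T = 0.001381 — close enough.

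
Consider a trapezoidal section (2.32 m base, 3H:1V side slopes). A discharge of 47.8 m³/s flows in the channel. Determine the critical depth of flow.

y_c = 1.86 m

At critical depth, Q² T / (g A³) = 1, i.e. A³/T = Q²/g = 47.8²/9.81 = 232.9.
Trying y = 2.26 m: A³/T = 547.8 — high.
Trying y = 1.56 m: A³/T = 111.5 — low.
Trying y = 1.86 m: A³/T = 235.4 — close enough.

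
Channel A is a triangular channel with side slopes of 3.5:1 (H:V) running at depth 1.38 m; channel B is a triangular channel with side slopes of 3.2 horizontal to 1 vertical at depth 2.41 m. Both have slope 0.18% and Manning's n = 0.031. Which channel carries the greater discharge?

channel B

Channel A: For a triangular section with side slope z = 3.5: A = zy² = 3.5×1.38² = 6.665 m²; P = 2y√(1+z²) = 2×1.38×3.64 = 10.05 m. Hydraulic radius R = A/P = 6.665/10.05 = 0.6635 m. Q_A = (1/0.031)·6.665·0.6635^(2/3)·√0.0018 = 6.939 m³/s.
Channel B: For a triangular section with side slope z = 3.2: A = zy² = 3.2×2.41² = 18.59 m²; P = 2y√(1+z²) = 2×2.41×3.353 = 16.16 m. Hydraulic radius R = A/P = 18.59/16.16 = 1.15 m. Q_B = (1/0.031)·18.59·1.15^(2/3)·√0.0018 = 27.92 m³/s.
Q_A = 6.939 m³/s vs Q_B = 27.92 m³/s, so channel B carries more.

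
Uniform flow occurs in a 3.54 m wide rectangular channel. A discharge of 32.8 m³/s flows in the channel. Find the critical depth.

For a rectangular channel, critical depth y_c = (q²/g)^(1/3) where q = Q/b = 32.8/3.54 = 9.266 m²/s.
So y_c = (9.266²/9.81)^(1/3) = 2.06 m.

y_c = 2.06 m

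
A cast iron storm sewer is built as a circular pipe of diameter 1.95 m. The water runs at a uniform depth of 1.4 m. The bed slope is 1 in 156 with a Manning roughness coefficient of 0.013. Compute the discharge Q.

Q = 9.85 m³/s

For a circular section of diameter D = 1.95 m at depth y = 1.4 m, the central angle is θ = 2 arccos(1 − 2y/D) = 4.044 rad. Then A = (D²/8)(θ − sin θ) = 2.295 m² and P = Dθ/2 = 3.943 m.
Hydraulic radius R = A/P = 2.295/3.943 = 0.5821 m.
Manning's equation: Q = (1/n) A R^(2/3) S^(1/2) = (1/0.013) × 2.295 × 0.5821^(2/3) × 0.00641^(1/2) = 9.85 m³/s.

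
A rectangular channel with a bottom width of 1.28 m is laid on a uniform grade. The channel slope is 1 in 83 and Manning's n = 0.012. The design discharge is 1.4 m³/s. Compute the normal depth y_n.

Manning's equation rearranged: A R^(2/3) = nQ / (1·√S) = 0.012 × 1.4 / (√0.01205) = 0.1531.
Trying y = 0.235 m: A R^(2/3) = 0.09299 — short.
Trying y = 0.33 m: A R^(2/3) = 0.1529 — close enough.

y_n = 0.33 m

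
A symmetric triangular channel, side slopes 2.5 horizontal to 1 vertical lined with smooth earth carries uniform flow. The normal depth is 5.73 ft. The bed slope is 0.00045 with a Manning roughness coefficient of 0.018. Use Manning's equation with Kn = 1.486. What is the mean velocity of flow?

For a triangular section with side slope z = 2.5: A = zy² = 2.5×5.73² = 82.08 ft²; P = 2y√(1+z²) = 2×5.73×2.693 = 30.86 ft.
Hydraulic radius R = A/P = 82.08/30.86 = 2.66 ft.
From Manning's equation, V = (1.486/n) R^(2/3) S^(1/2) = (1.486/0.018) × 2.66^(2/3) × 0.00045^(1/2) = 3.36 ft/s.

V = 3.36 ft/s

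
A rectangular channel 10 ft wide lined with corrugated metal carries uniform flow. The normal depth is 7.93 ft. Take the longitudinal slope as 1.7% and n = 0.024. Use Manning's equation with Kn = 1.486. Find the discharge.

Q = 1350 ft³/s

Flow area A = b·y = 10 × 7.93 = 79.3 ft². Wetted perimeter P = b + 2y = 10 + 2×7.93 = 25.86 ft.
Hydraulic radius R = A/P = 79.3/25.86 = 3.067 ft.
Manning's equation: Q = (1.486/n) A R^(2/3) S^(1/2) = (1.486/0.024) × 79.3 × 3.067^(2/3) × 0.017^(1/2) = 1350 ft³/s.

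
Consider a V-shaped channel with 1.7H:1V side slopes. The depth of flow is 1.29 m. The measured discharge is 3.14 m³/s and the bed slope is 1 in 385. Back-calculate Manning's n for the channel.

n = 0.031

For a triangular section with side slope z = 1.7: A = zy² = 1.7×1.29² = 2.829 m²; P = 2y√(1+z²) = 2×1.29×1.972 = 5.089 m.
Hydraulic radius R = A/P = 2.829/5.089 = 0.5559 m.
Rearranging Manning's equation: n = (1/Q) A R^(2/3) S^(1/2) = (1/3.14) × 2.829 × 0.5559^(2/3) × √0.002597 = 0.031.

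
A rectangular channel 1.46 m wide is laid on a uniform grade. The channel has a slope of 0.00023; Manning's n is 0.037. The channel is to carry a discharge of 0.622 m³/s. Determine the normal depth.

y_n = 1.64 m

Manning's equation rearranged: A R^(2/3) = nQ / (1·√S) = 0.037 × 0.622 / (√0.00023) = 1.517.
At y = 1.22 m: A R^(2/3) = 1.056 — too small.
At y = 1.92 m: A R^(2/3) = 1.833 — too large.
At y = 1.64 m: A R^(2/3) = 1.519 — close enough.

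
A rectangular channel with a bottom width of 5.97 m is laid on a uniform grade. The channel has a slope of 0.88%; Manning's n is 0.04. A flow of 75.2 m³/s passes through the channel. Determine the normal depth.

y_n = 3.81 m

Manning's equation rearranged: A R^(2/3) = nQ / (1·√S) = 0.04 × 75.2 / (√0.0088) = 32.07.
At y = 2.71 m: A R^(2/3) = 20.44 — too small.
At y = 4.62 m: A R^(2/3) = 41.01 — too large.
At y = 3.81 m: A R^(2/3) = 32.06 — close enough.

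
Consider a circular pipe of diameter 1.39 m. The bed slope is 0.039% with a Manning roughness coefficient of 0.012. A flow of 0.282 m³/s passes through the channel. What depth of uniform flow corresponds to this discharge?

Manning's equation rearranged: A R^(2/3) = nQ / (1·√S) = 0.012 × 0.282 / (√0.00039) = 0.1714.
Trying y = 0.543 m: A R^(2/3) = 0.242 — too large.
Trying y = 0.371 m: A R^(2/3) = 0.1169 — too small.
Trying y = 0.452 m: A R^(2/3) = 0.1715 — close enough.

y_n = 0.452 m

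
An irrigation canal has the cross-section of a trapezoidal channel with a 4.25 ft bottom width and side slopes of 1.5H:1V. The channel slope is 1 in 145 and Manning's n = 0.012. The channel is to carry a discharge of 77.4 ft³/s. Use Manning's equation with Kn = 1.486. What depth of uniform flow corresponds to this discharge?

Manning's equation rearranged: A R^(2/3) = nQ / (1.486·√S) = 0.012 × 77.4 / (1.486 × √0.006897) = 7.526.
At y = 1.41 ft: A R^(2/3) = 8.743 — too large.
At y = 0.976 ft: A R^(2/3) = 4.471 — too small.
At y = 1.3 ft: A R^(2/3) = 7.524 — close enough.

y_n = 1.3 ft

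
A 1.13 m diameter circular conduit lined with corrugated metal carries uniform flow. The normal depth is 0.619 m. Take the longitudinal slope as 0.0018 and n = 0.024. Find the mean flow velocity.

For a circular section of diameter D = 1.13 m at depth y = 0.619 m, the central angle is θ = 2 arccos(1 − 2y/D) = 3.333 rad. Then A = (D²/8)(θ − sin θ) = 0.5624 m² and P = Dθ/2 = 1.883 m.
Hydraulic radius R = A/P = 0.5624/1.883 = 0.2986 m.
From Manning's equation, V = (1/n) R^(2/3) S^(1/2) = (1/0.024) × 0.2986^(2/3) × 0.0018^(1/2) = 0.79 m/s.

V = 0.79 m/s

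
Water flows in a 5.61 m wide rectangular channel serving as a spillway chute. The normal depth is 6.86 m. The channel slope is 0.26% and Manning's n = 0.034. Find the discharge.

Flow area A = b·y = 5.61 × 6.86 = 38.48 m². Wetted perimeter P = b + 2y = 5.61 + 2×6.86 = 19.33 m.
Hydraulic radius R = A/P = 38.48/19.33 = 1.991 m.
Manning's equation: Q = (1/n) A R^(2/3) S^(1/2) = (1/0.034) × 38.48 × 1.991^(2/3) × 0.0026^(1/2) = 91.3 m³/s.

Q = 91.3 m³/s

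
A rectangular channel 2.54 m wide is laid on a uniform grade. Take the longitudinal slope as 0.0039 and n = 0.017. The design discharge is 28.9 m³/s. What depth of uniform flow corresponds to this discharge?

Manning's equation rearranged: A R^(2/3) = nQ / (1·√S) = 0.017 × 28.9 / (√0.0039) = 7.867.
At y = 3.69 m: A R^(2/3) = 9.025 — too large.
At y = 2.62 m: A R^(2/3) = 5.997 — too small.
At y = 3.28 m: A R^(2/3) = 7.855 — close enough.

y_n = 3.28 m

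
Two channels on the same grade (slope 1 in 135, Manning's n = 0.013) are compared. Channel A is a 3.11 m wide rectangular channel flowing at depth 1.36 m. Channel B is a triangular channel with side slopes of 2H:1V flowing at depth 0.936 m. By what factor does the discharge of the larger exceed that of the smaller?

3.48

Channel A: Flow area A = b·y = 3.11 × 1.36 = 4.23 m². Wetted perimeter P = b + 2y = 3.11 + 2×1.36 = 5.83 m. Hydraulic radius R = A/P = 4.23/5.83 = 0.7255 m. Q_A = (1/0.013)·4.23·0.7255^(2/3)·√0.007407 = 22.61 m³/s.
Channel B: For a triangular section with side slope z = 2: A = zy² = 2×0.936² = 1.752 m²; P = 2y√(1+z²) = 2×0.936×2.236 = 4.186 m. Hydraulic radius R = A/P = 1.752/4.186 = 0.4186 m. Q_B = (1/0.013)·1.752·0.4186^(2/3)·√0.007407 = 6.491 m³/s.
The larger discharge is 22.61 m³/s and the smaller is 6.491 m³/s; the ratio is 3.48.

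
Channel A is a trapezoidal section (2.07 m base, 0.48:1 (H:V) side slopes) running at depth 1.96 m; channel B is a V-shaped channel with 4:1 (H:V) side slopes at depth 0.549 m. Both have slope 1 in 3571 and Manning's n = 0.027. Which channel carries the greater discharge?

Channel A: With bottom width b = 2.07 m and side slope z = 0.48: A = (b + zy)y = (2.07 + 0.48×1.96)×1.96 = 5.901 m²; P = b + 2y√(1+z²) = 2.07 + 2×1.96×1.109 = 6.418 m. Hydraulic radius R = A/P = 5.901/6.418 = 0.9194 m. Q_A = (1/0.027)·5.901·0.9194^(2/3)·√0.00028 = 3.458 m³/s.
Channel B: For a triangular section with side slope z = 4: A = zy² = 4×0.549² = 1.206 m²; P = 2y√(1+z²) = 2×0.549×4.123 = 4.527 m. Hydraulic radius R = A/P = 1.206/4.527 = 0.2663 m. Q_B = (1/0.027)·1.206·0.2663^(2/3)·√0.00028 = 0.3093 m³/s.
Q_A = 3.458 m³/s vs Q_B = 0.3093 m³/s, so channel A carries more.

channel A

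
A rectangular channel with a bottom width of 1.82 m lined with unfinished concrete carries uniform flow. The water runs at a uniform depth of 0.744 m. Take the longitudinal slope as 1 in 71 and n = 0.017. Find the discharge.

Flow area A = b·y = 1.82 × 0.744 = 1.354 m². Wetted perimeter P = b + 2y = 1.82 + 2×0.744 = 3.308 m.
Hydraulic radius R = A/P = 1.354/3.308 = 0.4093 m.
Manning's equation: Q = (1/n) A R^(2/3) S^(1/2) = (1/0.017) × 1.354 × 0.4093^(2/3) × 0.01408^(1/2) = 5.21 m³/s.

Q = 5.21 m³/s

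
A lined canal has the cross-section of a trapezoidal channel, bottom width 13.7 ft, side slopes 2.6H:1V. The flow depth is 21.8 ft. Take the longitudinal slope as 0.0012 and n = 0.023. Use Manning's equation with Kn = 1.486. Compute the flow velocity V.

With bottom width b = 13.7 ft and side slope z = 2.6: A = (b + zy)y = (13.7 + 2.6×21.8)×21.8 = 1534 ft²; P = b + 2y√(1+z²) = 13.7 + 2×21.8×2.786 = 135.2 ft.
Hydraulic radius R = A/P = 1534/135.2 = 11.35 ft.
From Manning's equation, V = (1.486/n) R^(2/3) S^(1/2) = (1.486/0.023) × 11.35^(2/3) × 0.0012^(1/2) = 11.3 ft/s.

V = 11.3 ft/s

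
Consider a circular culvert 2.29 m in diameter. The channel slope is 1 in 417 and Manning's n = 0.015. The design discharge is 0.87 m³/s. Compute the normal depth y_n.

Manning's equation rearranged: A R^(2/3) = nQ / (1·√S) = 0.015 × 0.87 / (√0.002398) = 0.2665.
Try y = 0.399 m: A R^(2/3) = 0.1878 — too small.
Try y = 0.582 m: A R^(2/3) = 0.4019 — too large.
Try y = 0.474 m: A R^(2/3) = 0.2666 — matches.

y_n = 0.474 m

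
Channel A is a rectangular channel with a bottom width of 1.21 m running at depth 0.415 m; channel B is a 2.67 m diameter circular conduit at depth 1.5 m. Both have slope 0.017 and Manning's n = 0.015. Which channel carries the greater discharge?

Channel A: Flow area A = b·y = 1.21 × 0.415 = 0.5021 m². Wetted perimeter P = b + 2y = 1.21 + 2×0.415 = 2.04 m. Hydraulic radius R = A/P = 0.5021/2.04 = 0.2462 m. Q_A = (1/0.015)·0.5021·0.2462^(2/3)·√0.017 = 1.714 m³/s.
Channel B: For a circular section of diameter D = 2.67 m at depth y = 1.5 m, the central angle is θ = 2 arccos(1 − 2y/D) = 3.389 rad. Then A = (D²/8)(θ − sin θ) = 3.239 m² and P = Dθ/2 = 4.525 m. Hydraulic radius R = A/P = 3.239/4.525 = 0.7158 m. Q_B = (1/0.015)·3.239·0.7158^(2/3)·√0.017 = 22.53 m³/s.
Q_A = 1.714 m³/s vs Q_B = 22.53 m³/s, so channel B carries more.

channel B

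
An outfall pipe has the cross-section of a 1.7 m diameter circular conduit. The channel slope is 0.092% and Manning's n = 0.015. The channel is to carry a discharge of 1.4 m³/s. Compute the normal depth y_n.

Manning's equation rearranged: A R^(2/3) = nQ / (1·√S) = 0.015 × 1.4 / (√0.00092) = 0.6923.
At y = 1.12 m: A R^(2/3) = 0.9893 — too large.
At y = 0.666 m: A R^(2/3) = 0.4162 — too small.
At y = 0.889 m: A R^(2/3) = 0.6918 — ≈ 0.6923.

y_n = 0.889 m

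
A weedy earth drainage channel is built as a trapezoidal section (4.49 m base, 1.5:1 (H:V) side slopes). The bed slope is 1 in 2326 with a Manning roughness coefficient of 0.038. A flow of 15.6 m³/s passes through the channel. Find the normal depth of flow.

Manning's equation rearranged: A R^(2/3) = nQ / (1·√S) = 0.038 × 15.6 / (√0.0004299) = 28.59.
Try y = 2.81 m: A R^(2/3) = 34.47 — high.
Try y = 1.84 m: A R^(2/3) = 15.06 — low.
Try y = 2.56 m: A R^(2/3) = 28.61 — matches.

y_n = 2.56 m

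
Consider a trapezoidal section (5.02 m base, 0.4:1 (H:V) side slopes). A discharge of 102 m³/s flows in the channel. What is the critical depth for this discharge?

At critical depth, Q² T / (g A³) = 1, i.e. A³/T = Q²/g = 102²/9.81 = 1061.
Try y = 4.04 m: A³/T = 2335 — too large.
Try y = 3.18 m: A³/T = 1059 — close enough.

y_c = 3.18 m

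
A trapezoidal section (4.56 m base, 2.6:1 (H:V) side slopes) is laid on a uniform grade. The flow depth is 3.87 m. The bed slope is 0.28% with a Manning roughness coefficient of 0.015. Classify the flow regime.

supercritical

With bottom width b = 4.56 m and side slope z = 2.6: A = (b + zy)y = (4.56 + 2.6×3.87)×3.87 = 56.59 m²; P = b + 2y√(1+z²) = 4.56 + 2×3.87×2.786 = 26.12 m.
Hydraulic radius R = A/P = 56.59/26.12 = 2.166 m.
V = (1/n) R^(2/3) √S = (1/0.015) × 2.166^(2/3) × √0.0028 = 5.906 m/s. Hydraulic depth D_h = A/T = 56.59/24.68 = 2.292 m.
Froude number Fr = V/√(g·D_h) = 5.906/√(9.81×2.292) = 1.25, which is greater than 1, so the flow is supercritical.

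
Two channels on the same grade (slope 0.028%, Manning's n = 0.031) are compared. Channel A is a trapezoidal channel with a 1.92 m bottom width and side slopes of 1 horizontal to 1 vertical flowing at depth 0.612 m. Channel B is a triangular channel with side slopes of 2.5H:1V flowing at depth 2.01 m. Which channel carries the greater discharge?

Channel A: With bottom width b = 1.92 m and side slope z = 1: A = (b + zy)y = (1.92 + 1×0.612)×0.612 = 1.55 m²; P = b + 2y√(1+z²) = 1.92 + 2×0.612×1.414 = 3.651 m. Hydraulic radius R = A/P = 1.55/3.651 = 0.4244 m. Q_A = (1/0.031)·1.55·0.4244^(2/3)·√0.00028 = 0.4724 m³/s.
Channel B: For a triangular section with side slope z = 2.5: A = zy² = 2.5×2.01² = 10.1 m²; P = 2y√(1+z²) = 2×2.01×2.693 = 10.82 m. Hydraulic radius R = A/P = 10.1/10.82 = 0.9331 m. Q_B = (1/0.031)·10.1·0.9331^(2/3)·√0.00028 = 5.206 m³/s.
Q_A = 0.4724 m³/s vs Q_B = 5.206 m³/s, so channel B carries more.

channel B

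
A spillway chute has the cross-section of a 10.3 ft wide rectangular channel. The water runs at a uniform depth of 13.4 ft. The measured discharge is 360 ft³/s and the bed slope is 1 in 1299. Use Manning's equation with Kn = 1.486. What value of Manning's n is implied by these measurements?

Flow area A = b·y = 10.3 × 13.4 = 138 ft². Wetted perimeter P = b + 2y = 10.3 + 2×13.4 = 37.1 ft.
Hydraulic radius R = A/P = 138/37.1 = 3.72 ft.
Rearranging Manning's equation: n = (1.486/Q) A R^(2/3) S^(1/2) = (1.486/360) × 138 × 3.72^(2/3) × √0.0007698 = 0.038.

n = 0.038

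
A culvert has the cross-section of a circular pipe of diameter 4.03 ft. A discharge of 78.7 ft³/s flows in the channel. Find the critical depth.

At critical depth, Q² T / (g A³) = 1, i.e. A³/T = Q²/g = 78.7²/32.2 = 192.4.
At y = 3.01 ft: A³/T = 304.4 — over.
At y = 2.68 ft: A³/T = 192.2 — matches.

y_c = 2.68 ft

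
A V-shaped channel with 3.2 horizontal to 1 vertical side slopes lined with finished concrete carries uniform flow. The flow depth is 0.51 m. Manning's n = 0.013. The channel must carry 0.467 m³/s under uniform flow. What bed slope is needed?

S = 0.00035

For a triangular section with side slope z = 3.2: A = zy² = 3.2×0.51² = 0.8323 m²; P = 2y√(1+z²) = 2×0.51×3.353 = 3.42 m.
Hydraulic radius R = A/P = 0.8323/3.42 = 0.2434 m.
From Manning's equation, S = [nQ / (1 A R^(2/3))]² = [0.013 × 0.467 / (1 × 0.8323 × 0.2434^(2/3))]² = 0.00035.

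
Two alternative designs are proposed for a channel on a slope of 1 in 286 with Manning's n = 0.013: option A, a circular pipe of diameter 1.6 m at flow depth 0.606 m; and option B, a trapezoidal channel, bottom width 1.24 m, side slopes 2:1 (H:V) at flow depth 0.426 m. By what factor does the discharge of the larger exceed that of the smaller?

1.16

Channel A: For a circular section of diameter D = 1.6 m at depth y = 0.606 m, the central angle is θ = 2 arccos(1 − 2y/D) = 2.652 rad. Then A = (D²/8)(θ − sin θ) = 0.698 m² and P = Dθ/2 = 2.121 m. Hydraulic radius R = A/P = 0.698/2.121 = 0.329 m. Q_A = (1/0.013)·0.698·0.329^(2/3)·√0.003497 = 1.513 m³/s.
Channel B: With bottom width b = 1.24 m and side slope z = 2: A = (b + zy)y = (1.24 + 2×0.426)×0.426 = 0.8912 m²; P = b + 2y√(1+z²) = 1.24 + 2×0.426×2.236 = 3.145 m. Hydraulic radius R = A/P = 0.8912/3.145 = 0.2834 m. Q_B = (1/0.013)·0.8912·0.2834^(2/3)·√0.003497 = 1.749 m³/s.
The larger discharge is 1.749 m³/s and the smaller is 1.513 m³/s; the ratio is 1.16.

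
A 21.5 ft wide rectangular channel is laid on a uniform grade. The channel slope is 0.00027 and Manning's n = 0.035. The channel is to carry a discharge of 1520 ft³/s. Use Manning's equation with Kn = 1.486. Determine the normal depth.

Manning's equation rearranged: A R^(2/3) = nQ / (1.486·√S) = 0.035 × 1520 / (1.486 × √0.00027) = 2179.
At y = 29.7 ft: A R^(2/3) = 2531 — over.
At y = 22.1 ft: A R^(2/3) = 1777 — short.
At y = 26.2 ft: A R^(2/3) = 2182 — ≈ 2179.

y_n = 26.2 ft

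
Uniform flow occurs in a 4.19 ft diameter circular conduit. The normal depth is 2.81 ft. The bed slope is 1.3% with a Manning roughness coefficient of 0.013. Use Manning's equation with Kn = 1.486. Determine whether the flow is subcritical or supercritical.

supercritical

For a circular section of diameter D = 4.19 ft at depth y = 2.81 ft, the central angle is θ = 2 arccos(1 − 2y/D) = 3.838 rad. Then A = (D²/8)(θ − sin θ) = 9.831 ft² and P = Dθ/2 = 8.041 ft.
Hydraulic radius R = A/P = 9.831/8.041 = 1.223 ft.
V = (1.486/n) R^(2/3) √S = (1.486/0.013) × 1.223^(2/3) × √0.013 = 14.9 ft/s. Hydraulic depth D_h = A/T = 9.831/3.938 = 2.496 ft.
Froude number Fr = V/√(g·D_h) = 14.9/√(32.2×2.496) = 1.66, which is greater than 1, so the flow is supercritical.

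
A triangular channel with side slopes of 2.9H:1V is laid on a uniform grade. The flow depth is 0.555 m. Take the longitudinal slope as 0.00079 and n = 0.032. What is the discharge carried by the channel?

For a triangular section with side slope z = 2.9: A = zy² = 2.9×0.555² = 0.8933 m²; P = 2y√(1+z²) = 2×0.555×3.068 = 3.405 m.
Hydraulic radius R = A/P = 0.8933/3.405 = 0.2623 m.
Manning's equation: Q = (1/n) A R^(2/3) S^(1/2) = (1/0.032) × 0.8933 × 0.2623^(2/3) × 0.00079^(1/2) = 0.322 m³/s.

Q = 0.322 m³/s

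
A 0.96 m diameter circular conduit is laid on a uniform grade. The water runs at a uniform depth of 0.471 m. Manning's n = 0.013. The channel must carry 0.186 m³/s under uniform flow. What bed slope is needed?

For a circular section of diameter D = 0.96 m at depth y = 0.471 m, the central angle is θ = 2 arccos(1 − 2y/D) = 3.104 rad. Then A = (D²/8)(θ − sin θ) = 0.3533 m² and P = Dθ/2 = 1.49 m.
Hydraulic radius R = A/P = 0.3533/1.49 = 0.2371 m.
From Manning's equation, S = [nQ / (1 A R^(2/3))]² = [0.013 × 0.186 / (1 × 0.3533 × 0.2371^(2/3))]² = 0.000319.

S = 0.000319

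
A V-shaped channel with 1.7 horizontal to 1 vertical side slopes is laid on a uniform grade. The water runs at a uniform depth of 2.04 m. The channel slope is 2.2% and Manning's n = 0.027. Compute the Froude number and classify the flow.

For a triangular section with side slope z = 1.7: A = zy² = 1.7×2.04² = 7.075 m²; P = 2y√(1+z²) = 2×2.04×1.972 = 8.047 m.
Hydraulic radius R = A/P = 7.075/8.047 = 0.8792 m.
V = (1/n) R^(2/3) √S = (1/0.027) × 0.8792^(2/3) × √0.022 = 5.042 m/s. Hydraulic depth D_h = A/T = 7.075/6.936 = 1.02 m.
Froude number Fr = V/√(g·D_h) = 5.042/√(9.81×1.02) = 1.59, which is greater than 1, so the flow is supercritical.

supercritical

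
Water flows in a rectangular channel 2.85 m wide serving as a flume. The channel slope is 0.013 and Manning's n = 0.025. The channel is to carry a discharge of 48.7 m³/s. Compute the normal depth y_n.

y_n = 3.68 m

Manning's equation rearranged: A R^(2/3) = nQ / (1·√S) = 0.025 × 48.7 / (√0.013) = 10.68.
Trying y = 4.55 m: A R^(2/3) = 13.69 — over.
Trying y = 2.84 m: A R^(2/3) = 7.816 — short.
Trying y = 3.68 m: A R^(2/3) = 10.68 — close enough.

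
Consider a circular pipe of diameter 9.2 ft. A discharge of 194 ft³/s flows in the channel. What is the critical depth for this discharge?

At critical depth, Q² T / (g A³) = 1, i.e. A³/T = Q²/g = 194²/32.2 = 1169.
At y = 2.38 ft: A³/T = 314.7 — low.
At y = 4.24 ft: A³/T = 2923 — high.
At y = 3.34 ft: A³/T = 1170 — matches.

y_c = 3.34 ft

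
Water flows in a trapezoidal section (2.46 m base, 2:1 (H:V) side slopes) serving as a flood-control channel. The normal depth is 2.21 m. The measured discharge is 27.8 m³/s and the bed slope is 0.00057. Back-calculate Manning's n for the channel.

With bottom width b = 2.46 m and side slope z = 2: A = (b + zy)y = (2.46 + 2×2.21)×2.21 = 15.2 m²; P = b + 2y√(1+z²) = 2.46 + 2×2.21×2.236 = 12.34 m.
Hydraulic radius R = A/P = 15.2/12.34 = 1.232 m.
Rearranging Manning's equation: n = (1/Q) A R^(2/3) S^(1/2) = (1/27.8) × 15.2 × 1.232^(2/3) × √0.00057 = 0.015.

n = 0.015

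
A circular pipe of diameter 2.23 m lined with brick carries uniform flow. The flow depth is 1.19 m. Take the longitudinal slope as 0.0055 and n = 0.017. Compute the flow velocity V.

V = 3.04 m/s

For a circular section of diameter D = 2.23 m at depth y = 1.19 m, the central angle is θ = 2 arccos(1 − 2y/D) = 3.276 rad. Then A = (D²/8)(θ − sin θ) = 2.12 m² and P = Dθ/2 = 3.653 m.
Hydraulic radius R = A/P = 2.12/3.653 = 0.5803 m.
From Manning's equation, V = (1/n) R^(2/3) S^(1/2) = (1/0.017) × 0.5803^(2/3) × 0.0055^(1/2) = 3.04 m/s.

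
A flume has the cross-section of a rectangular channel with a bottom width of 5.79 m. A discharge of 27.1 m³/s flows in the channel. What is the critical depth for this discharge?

y_c = 1.31 m

For a rectangular channel, critical depth y_c = (q²/g)^(1/3) where q = Q/b = 27.1/5.79 = 4.68 m²/s.
So y_c = (4.68²/9.81)^(1/3) = 1.31 m.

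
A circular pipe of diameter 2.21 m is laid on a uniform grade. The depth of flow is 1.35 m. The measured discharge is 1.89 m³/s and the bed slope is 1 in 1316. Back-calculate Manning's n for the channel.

For a circular section of diameter D = 2.21 m at depth y = 1.35 m, the central angle is θ = 2 arccos(1 − 2y/D) = 3.589 rad. Then A = (D²/8)(θ − sin θ) = 2.455 m² and P = Dθ/2 = 3.966 m.
Hydraulic radius R = A/P = 2.455/3.966 = 0.6191 m.
Rearranging Manning's equation: n = (1/Q) A R^(2/3) S^(1/2) = (1/1.89) × 2.455 × 0.6191^(2/3) × √0.0007599 = 0.026.

n = 0.026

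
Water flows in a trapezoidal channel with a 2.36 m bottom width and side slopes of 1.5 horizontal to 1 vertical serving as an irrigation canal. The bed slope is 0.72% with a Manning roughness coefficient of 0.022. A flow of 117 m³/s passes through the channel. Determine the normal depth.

Manning's equation rearranged: A R^(2/3) = nQ / (1·√S) = 0.022 × 117 / (√0.0072) = 30.33.
Trying y = 3.57 m: A R^(2/3) = 40.88 — too large.
Trying y = 2.42 m: A R^(2/3) = 17.33 — too small.
Trying y = 3.13 m: A R^(2/3) = 30.44 — matches.

y_n = 3.13 m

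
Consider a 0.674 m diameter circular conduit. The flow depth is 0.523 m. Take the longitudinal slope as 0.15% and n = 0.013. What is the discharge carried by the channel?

For a circular section of diameter D = 0.674 m at depth y = 0.523 m, the central angle is θ = 2 arccos(1 − 2y/D) = 4.311 rad. Then A = (D²/8)(θ − sin θ) = 0.2971 m² and P = Dθ/2 = 1.453 m.
Hydraulic radius R = A/P = 0.2971/1.453 = 0.2045 m.
Manning's equation: Q = (1/n) A R^(2/3) S^(1/2) = (1/0.013) × 0.2971 × 0.2045^(2/3) × 0.0015^(1/2) = 0.307 m³/s.

Q = 0.307 m³/s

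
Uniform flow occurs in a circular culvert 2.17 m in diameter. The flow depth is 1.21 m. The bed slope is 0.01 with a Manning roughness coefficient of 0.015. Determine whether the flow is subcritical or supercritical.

For a circular section of diameter D = 2.17 m at depth y = 1.21 m, the central angle is θ = 2 arccos(1 − 2y/D) = 3.373 rad. Then A = (D²/8)(θ − sin θ) = 2.12 m² and P = Dθ/2 = 3.659 m.
Hydraulic radius R = A/P = 2.12/3.659 = 0.5793 m.
V = (1/n) R^(2/3) √S = (1/0.015) × 0.5793^(2/3) × √0.01 = 4.633 m/s. Hydraulic depth D_h = A/T = 2.12/2.156 = 0.9834 m.
Froude number Fr = V/√(g·D_h) = 4.633/√(9.81×0.9834) = 1.49, which is greater than 1, so the flow is supercritical.

supercritical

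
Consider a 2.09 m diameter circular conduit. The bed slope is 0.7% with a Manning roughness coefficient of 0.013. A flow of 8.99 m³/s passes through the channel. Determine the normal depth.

y_n = 1.2 m

Manning's equation rearranged: A R^(2/3) = nQ / (1·√S) = 0.013 × 8.99 / (√0.007) = 1.397.
At y = 1.31 m: A R^(2/3) = 1.597 — over.
At y = 0.945 m: A R^(2/3) = 0.9349 — short.
At y = 1.2 m: A R^(2/3) = 1.396 — matches.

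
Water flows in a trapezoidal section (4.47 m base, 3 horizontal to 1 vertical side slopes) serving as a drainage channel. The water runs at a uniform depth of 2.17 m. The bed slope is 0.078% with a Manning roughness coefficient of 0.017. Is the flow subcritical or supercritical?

subcritical

With bottom width b = 4.47 m and side slope z = 3: A = (b + zy)y = (4.47 + 3×2.17)×2.17 = 23.83 m²; P = b + 2y√(1+z²) = 4.47 + 2×2.17×3.162 = 18.19 m.
Hydraulic radius R = A/P = 23.83/18.19 = 1.31 m.
V = (1/n) R^(2/3) √S = (1/0.017) × 1.31^(2/3) × √0.00078 = 1.966 m/s. Hydraulic depth D_h = A/T = 23.83/17.49 = 1.362 m.
Froude number Fr = V/√(g·D_h) = 1.966/√(9.81×1.362) = 0.538, which is less than 1, so the flow is subcritical.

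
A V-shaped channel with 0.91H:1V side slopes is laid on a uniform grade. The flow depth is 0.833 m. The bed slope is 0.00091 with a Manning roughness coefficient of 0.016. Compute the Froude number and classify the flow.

subcritical

For a triangular section with side slope z = 0.91: A = zy² = 0.91×0.833² = 0.6314 m²; P = 2y√(1+z²) = 2×0.833×1.352 = 2.253 m.
Hydraulic radius R = A/P = 0.6314/2.253 = 0.2803 m.
V = (1/n) R^(2/3) √S = (1/0.016) × 0.2803^(2/3) × √0.00091 = 0.8076 m/s. Hydraulic depth D_h = A/T = 0.6314/1.516 = 0.4165 m.
Froude number Fr = V/√(g·D_h) = 0.8076/√(9.81×0.4165) = 0.4, which is less than 1, so the flow is subcritical.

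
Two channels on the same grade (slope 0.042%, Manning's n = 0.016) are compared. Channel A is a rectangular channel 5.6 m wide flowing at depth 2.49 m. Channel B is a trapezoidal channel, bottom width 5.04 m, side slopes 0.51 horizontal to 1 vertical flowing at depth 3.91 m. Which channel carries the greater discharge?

Channel A: Flow area A = b·y = 5.6 × 2.49 = 13.94 m². Wetted perimeter P = b + 2y = 5.6 + 2×2.49 = 10.58 m. Hydraulic radius R = A/P = 13.94/10.58 = 1.318 m. Q_A = (1/0.016)·13.94·1.318^(2/3)·√0.00042 = 21.47 m³/s.
Channel B: With bottom width b = 5.04 m and side slope z = 0.51: A = (b + zy)y = (5.04 + 0.51×3.91)×3.91 = 27.5 m²; P = b + 2y√(1+z²) = 5.04 + 2×3.91×1.123 = 13.82 m. Hydraulic radius R = A/P = 27.5/13.82 = 1.99 m. Q_B = (1/0.016)·27.5·1.99^(2/3)·√0.00042 = 55.74 m³/s.
Q_A = 21.47 m³/s vs Q_B = 55.74 m³/s, so channel B carries more.

channel B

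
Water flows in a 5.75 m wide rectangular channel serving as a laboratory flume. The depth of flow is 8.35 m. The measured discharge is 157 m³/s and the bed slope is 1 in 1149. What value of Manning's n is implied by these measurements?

n = 0.015

Flow area A = b·y = 5.75 × 8.35 = 48.01 m². Wetted perimeter P = b + 2y = 5.75 + 2×8.35 = 22.45 m.
Hydraulic radius R = A/P = 48.01/22.45 = 2.139 m.
Rearranging Manning's equation: n = (1/Q) A R^(2/3) S^(1/2) = (1/157) × 48.01 × 2.139^(2/3) × √0.0008703 = 0.015.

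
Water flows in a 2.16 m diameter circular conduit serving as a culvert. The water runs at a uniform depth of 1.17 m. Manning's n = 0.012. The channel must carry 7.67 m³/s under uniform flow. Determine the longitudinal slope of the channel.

For a circular section of diameter D = 2.16 m at depth y = 1.17 m, the central angle is θ = 2 arccos(1 − 2y/D) = 3.308 rad. Then A = (D²/8)(θ − sin θ) = 2.026 m² and P = Dθ/2 = 3.573 m.
Hydraulic radius R = A/P = 2.026/3.573 = 0.5671 m.
From Manning's equation, S = [nQ / (1 A R^(2/3))]² = [0.012 × 7.67 / (1 × 2.026 × 0.5671^(2/3))]² = 0.0044.

S = 0.0044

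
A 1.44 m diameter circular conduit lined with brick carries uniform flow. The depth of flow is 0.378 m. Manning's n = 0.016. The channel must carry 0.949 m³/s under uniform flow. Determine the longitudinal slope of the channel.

S = 0.0149

For a circular section of diameter D = 1.44 m at depth y = 0.378 m, the central angle is θ = 2 arccos(1 − 2y/D) = 2.152 rad. Then A = (D²/8)(θ − sin θ) = 0.341 m² and P = Dθ/2 = 1.549 m.
Hydraulic radius R = A/P = 0.341/1.549 = 0.2201 m.
From Manning's equation, S = [nQ / (1 A R^(2/3))]² = [0.016 × 0.949 / (1 × 0.341 × 0.2201^(2/3))]² = 0.0149.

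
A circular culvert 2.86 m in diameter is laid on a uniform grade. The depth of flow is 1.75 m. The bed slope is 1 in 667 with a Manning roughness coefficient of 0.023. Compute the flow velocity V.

For a circular section of diameter D = 2.86 m at depth y = 1.75 m, the central angle is θ = 2 arccos(1 − 2y/D) = 3.593 rad. Then A = (D²/8)(θ − sin θ) = 4.12 m² and P = Dθ/2 = 5.138 m.
Hydraulic radius R = A/P = 4.12/5.138 = 0.8018 m.
From Manning's equation, V = (1/n) R^(2/3) S^(1/2) = (1/0.023) × 0.8018^(2/3) × 0.001499^(1/2) = 1.45 m/s.

V = 1.45 m/s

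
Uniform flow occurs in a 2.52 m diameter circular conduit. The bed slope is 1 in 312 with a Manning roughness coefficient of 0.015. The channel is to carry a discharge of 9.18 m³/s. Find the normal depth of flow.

Manning's equation rearranged: A R^(2/3) = nQ / (1·√S) = 0.015 × 9.18 / (√0.003205) = 2.432.
At y = 1.34 m: A R^(2/3) = 2.032 — low.
At y = 1.5 m: A R^(2/3) = 2.433 — close enough.

y_n = 1.5 m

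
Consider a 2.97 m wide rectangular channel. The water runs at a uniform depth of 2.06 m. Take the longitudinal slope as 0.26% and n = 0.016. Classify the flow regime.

subcritical

Flow area A = b·y = 2.97 × 2.06 = 6.118 m². Wetted perimeter P = b + 2y = 2.97 + 2×2.06 = 7.09 m.
Hydraulic radius R = A/P = 6.118/7.09 = 0.8629 m.
V = (1/n) R^(2/3) √S = (1/0.016) × 0.8629^(2/3) × √0.0026 = 2.889 m/s. Hydraulic depth D_h = A/T = 6.118/2.97 = 2.06 m.
Froude number Fr = V/√(g·D_h) = 2.889/√(9.81×2.06) = 0.643, which is less than 1, so the flow is subcritical.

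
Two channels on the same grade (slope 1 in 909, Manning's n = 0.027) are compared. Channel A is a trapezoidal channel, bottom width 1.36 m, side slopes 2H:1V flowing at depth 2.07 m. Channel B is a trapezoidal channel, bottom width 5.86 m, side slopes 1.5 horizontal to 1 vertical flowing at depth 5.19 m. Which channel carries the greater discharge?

Channel A: With bottom width b = 1.36 m and side slope z = 2: A = (b + zy)y = (1.36 + 2×2.07)×2.07 = 11.38 m²; P = b + 2y√(1+z²) = 1.36 + 2×2.07×2.236 = 10.62 m. Hydraulic radius R = A/P = 11.38/10.62 = 1.072 m. Q_A = (1/0.027)·11.38·1.072^(2/3)·√0.0011 = 14.65 m³/s.
Channel B: With bottom width b = 5.86 m and side slope z = 1.5: A = (b + zy)y = (5.86 + 1.5×5.19)×5.19 = 70.82 m²; P = b + 2y√(1+z²) = 5.86 + 2×5.19×1.803 = 24.57 m. Hydraulic radius R = A/P = 70.82/24.57 = 2.882 m. Q_B = (1/0.027)·70.82·2.882^(2/3)·√0.0011 = 176.2 m³/s.
Q_A = 14.65 m³/s vs Q_B = 176.2 m³/s, so channel B carries more.

channel B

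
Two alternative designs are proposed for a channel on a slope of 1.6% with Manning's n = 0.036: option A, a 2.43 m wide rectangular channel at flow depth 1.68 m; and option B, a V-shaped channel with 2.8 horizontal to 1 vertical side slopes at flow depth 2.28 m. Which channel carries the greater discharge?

Channel A: Flow area A = b·y = 2.43 × 1.68 = 4.082 m². Wetted perimeter P = b + 2y = 2.43 + 2×1.68 = 5.79 m. Hydraulic radius R = A/P = 4.082/5.79 = 0.7051 m. Q_A = (1/0.036)·4.082·0.7051^(2/3)·√0.016 = 11.36 m³/s.
Channel B: For a triangular section with side slope z = 2.8: A = zy² = 2.8×2.28² = 14.56 m²; P = 2y√(1+z²) = 2×2.28×2.973 = 13.56 m. Hydraulic radius R = A/P = 14.56/13.56 = 1.074 m. Q_B = (1/0.036)·14.56·1.074^(2/3)·√0.016 = 53.62 m³/s.
Q_A = 11.36 m³/s vs Q_B = 53.62 m³/s, so channel B carries more.

channel B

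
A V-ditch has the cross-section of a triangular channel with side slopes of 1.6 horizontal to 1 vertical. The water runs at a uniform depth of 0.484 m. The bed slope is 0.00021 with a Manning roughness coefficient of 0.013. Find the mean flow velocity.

V = 0.388 m/s

For a triangular section with side slope z = 1.6: A = zy² = 1.6×0.484² = 0.3748 m²; P = 2y√(1+z²) = 2×0.484×1.887 = 1.826 m.
Hydraulic radius R = A/P = 0.3748/1.826 = 0.2052 m.
From Manning's equation, V = (1/n) R^(2/3) S^(1/2) = (1/0.013) × 0.2052^(2/3) × 0.00021^(1/2) = 0.388 m/s.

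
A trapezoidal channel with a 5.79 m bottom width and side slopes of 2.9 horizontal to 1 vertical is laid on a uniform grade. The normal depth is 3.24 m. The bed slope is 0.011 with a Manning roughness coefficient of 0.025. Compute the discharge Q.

Q = 319 m³/s

With bottom width b = 5.79 m and side slope z = 2.9: A = (b + zy)y = (5.79 + 2.9×3.24)×3.24 = 49.2 m²; P = b + 2y√(1+z²) = 5.79 + 2×3.24×3.068 = 25.67 m.
Hydraulic radius R = A/P = 49.2/25.67 = 1.917 m.
Manning's equation: Q = (1/n) A R^(2/3) S^(1/2) = (1/0.025) × 49.2 × 1.917^(2/3) × 0.011^(1/2) = 319 m³/s.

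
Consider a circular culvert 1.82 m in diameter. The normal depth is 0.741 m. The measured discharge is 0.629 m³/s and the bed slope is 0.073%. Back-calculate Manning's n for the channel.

n = 0.023

For a circular section of diameter D = 1.82 m at depth y = 0.741 m, the central angle is θ = 2 arccos(1 − 2y/D) = 2.768 rad. Then A = (D²/8)(θ − sin θ) = 0.995 m² and P = Dθ/2 = 2.519 m.
Hydraulic radius R = A/P = 0.995/2.519 = 0.395 m.
Rearranging Manning's equation: n = (1/Q) A R^(2/3) S^(1/2) = (1/0.629) × 0.995 × 0.395^(2/3) × √0.00073 = 0.023.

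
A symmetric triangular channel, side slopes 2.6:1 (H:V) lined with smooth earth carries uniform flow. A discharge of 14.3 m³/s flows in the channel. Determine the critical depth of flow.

y_c = 1.44 m

At critical depth, Q² T / (g A³) = 1, i.e. A³/T = Q²/g = 14.3²/9.81 = 20.85.
Try y = 1.1 m: A³/T = 5.444 — short.
Try y = 1.44 m: A³/T = 20.93 — close enough.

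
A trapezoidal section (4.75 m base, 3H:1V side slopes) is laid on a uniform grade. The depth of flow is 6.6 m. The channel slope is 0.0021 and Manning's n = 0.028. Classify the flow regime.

With bottom width b = 4.75 m and side slope z = 3: A = (b + zy)y = (4.75 + 3×6.6)×6.6 = 162 m²; P = b + 2y√(1+z²) = 4.75 + 2×6.6×3.162 = 46.49 m.
Hydraulic radius R = A/P = 162/46.49 = 3.485 m.
V = (1/n) R^(2/3) √S = (1/0.028) × 3.485^(2/3) × √0.0021 = 3.762 m/s. Hydraulic depth D_h = A/T = 162/44.35 = 3.653 m.
Froude number Fr = V/√(g·D_h) = 3.762/√(9.81×3.653) = 0.628, which is less than 1, so the flow is subcritical.

subcritical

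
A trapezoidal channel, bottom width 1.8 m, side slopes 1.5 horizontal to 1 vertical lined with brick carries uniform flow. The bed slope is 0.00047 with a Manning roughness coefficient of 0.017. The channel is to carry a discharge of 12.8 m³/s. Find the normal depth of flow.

y_n = 2 m

Manning's equation rearranged: A R^(2/3) = nQ / (1·√S) = 0.017 × 12.8 / (√0.00047) = 10.04.
Trying y = 2.24 m: A R^(2/3) = 12.84 — too large.
Trying y = 1.58 m: A R^(2/3) = 6.045 — too small.
Trying y = 2 m: A R^(2/3) = 10.01 — matches.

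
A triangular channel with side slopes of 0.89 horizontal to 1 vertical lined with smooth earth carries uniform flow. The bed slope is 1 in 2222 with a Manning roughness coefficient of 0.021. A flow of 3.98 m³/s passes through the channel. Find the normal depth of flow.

Manning's equation rearranged: A R^(2/3) = nQ / (1·√S) = 0.021 × 3.98 / (√0.00045) = 3.94.
Try y = 2.85 m: A R^(2/3) = 6.973 — over.
Try y = 1.78 m: A R^(2/3) = 1.987 — short.
Try y = 2.3 m: A R^(2/3) = 3.937 — matches.

y_n = 2.3 m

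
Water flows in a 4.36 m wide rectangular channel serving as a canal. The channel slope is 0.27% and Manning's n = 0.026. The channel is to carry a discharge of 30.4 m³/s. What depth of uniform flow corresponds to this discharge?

Manning's equation rearranged: A R^(2/3) = nQ / (1·√S) = 0.026 × 30.4 / (√0.0027) = 15.21.
At y = 3.68 m: A R^(2/3) = 19.78 — too large.
At y = 2.99 m: A R^(2/3) = 15.21 — matches.

y_n = 2.99 m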